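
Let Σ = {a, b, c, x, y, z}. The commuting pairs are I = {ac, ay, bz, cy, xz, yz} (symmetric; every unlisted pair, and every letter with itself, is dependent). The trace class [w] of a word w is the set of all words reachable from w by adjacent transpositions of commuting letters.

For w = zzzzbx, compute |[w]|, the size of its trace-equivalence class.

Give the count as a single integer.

15

piece 0:z — minimal
piece 1:z rests on {0:z}
piece 2:z rests on {1:z}
piece 3:z rests on {2:z}
piece 4:b — minimal
piece 5:x rests on {4:b}
minimal pieces: {0:z, 4:b}
ways to finish when only these pieces remain (= sum over removing one remaining piece with nothing left below it):
  1 left: {3}→1  {5}→1
  2 left: {2,3}→1  {3,5}→2  {4,5}→1
  3 left: {1,2,3}→1  {2,3,5}→3  {3,4,5}→3
  4 left: {0,1,2,3}→1  {1,2,3,5}→4  {2,3,4,5}→6
  placing 0:z first → 10 extensions
  placing 4:b first → 5 extensions
total linear extensions = 15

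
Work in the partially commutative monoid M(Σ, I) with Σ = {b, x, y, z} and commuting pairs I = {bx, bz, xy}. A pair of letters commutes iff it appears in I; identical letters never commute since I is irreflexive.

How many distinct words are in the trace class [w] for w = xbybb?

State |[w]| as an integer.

5

#0=x has no predecessor
#1=b has no predecessor
#2=y depends on [1:b]
#3=b depends on [2:y]
#4=b depends on [3:b]
sources: [0:x, 1:b]
N(rest) = Σ N(rest − s) over sources s of rest; N(one piece) = 1:
  size 1 → [0]=1  [4]=1
  size 2 → [0,4]=2  [3,4]=1
  size 3 → [0,3,4]=3  [2,3,4]=1
  first=0(x) contributes 1
  first=1(b) contributes 4
|[w]| = 5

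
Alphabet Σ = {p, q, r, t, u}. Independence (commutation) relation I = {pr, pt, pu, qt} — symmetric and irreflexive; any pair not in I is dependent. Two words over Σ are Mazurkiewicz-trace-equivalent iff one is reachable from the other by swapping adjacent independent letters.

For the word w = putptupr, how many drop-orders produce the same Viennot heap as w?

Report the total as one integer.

0(p) covers ∅
1(u) covers ∅
2(t) covers 1:u
3(p) covers 0:p
4(t) covers 2:t
5(u) covers 4:t
6(p) covers 3:p
7(r) covers 5:u
floor of heap: 0:p, 1:u
completions by unplaced set U, small U first (add the entries for U minus each lowest piece of U):
  |U|=1: {6}:1  {7}:1
  |U|=2: {3,6}:1  {5,7}:1  {6,7}:2
  |U|=3: {0,3,6}:1  {3,6,7}:3  {4,5,7}:1  {5,6,7}:3
  |U|=4: {0,3,6,7}:4  {2,4,5,7}:1  {3,5,6,7}:6  {4,5,6,7}:4
  |U|=5: {0,3,5,6,7}:10  {1,2,4,5,7}:1  {2,4,5,6,7}:5  {3,4,5,6,7}:10
  |U|=6: {0,3,4,5,6,7}:20  {1,2,4,5,6,7}:6  {2,3,4,5,6,7}:15
  start at 0(p): 21
  start at 1(u): 35
sum over floor = 56

56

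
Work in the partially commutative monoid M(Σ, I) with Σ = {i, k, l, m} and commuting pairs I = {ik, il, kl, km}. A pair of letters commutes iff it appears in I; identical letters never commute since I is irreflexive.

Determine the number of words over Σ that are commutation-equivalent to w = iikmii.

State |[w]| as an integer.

6

#0=i has no predecessor
#1=i depends on [0:i]
#2=k has no predecessor
#3=m depends on [1:i]
#4=i depends on [3:m]
#5=i depends on [4:i]
sources: [0:i, 2:k]
N(rest) = Σ N(rest − s) over sources s of rest; N(one piece) = 1:
  size 1 → [2]=1  [5]=1
  size 2 → [2,5]=2  [4,5]=1
  size 3 → [2,4,5]=3  [3,4,5]=1
  size 4 → [1,3,4,5]=1  [2,3,4,5]=4
  first=0(i) contributes 5
  first=2(k) contributes 1
|[w]| = 6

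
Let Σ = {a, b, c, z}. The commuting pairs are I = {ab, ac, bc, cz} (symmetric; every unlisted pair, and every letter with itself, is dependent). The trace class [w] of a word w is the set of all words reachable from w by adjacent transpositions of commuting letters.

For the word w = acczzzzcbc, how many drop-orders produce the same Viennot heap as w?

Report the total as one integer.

210

drop 0:a onto floor
drop 1:c onto floor
drop 2:c onto {1:c}
drop 3:z onto {0:a}
drop 4:z onto {3:z}
drop 5:z onto {4:z}
drop 6:z onto {5:z}
drop 7:c onto {2:c}
drop 8:b onto {6:z}
drop 9:c onto {7:c}
ground layer = {0:a, 1:c}
drop-orders for the pieces not yet dropped (sum over which currently-grounded one goes next):
  1 to go: {8} 1  {9} 1
  2 to go: {6,8} 1  {7,9} 1  {8,9} 2
  3 to go: {2,7,9} 1  {5,6,8} 1  {6,8,9} 3  {7,8,9} 3
  4 to go: {1,2,7,9} 1  {2,7,8,9} 4  {4,5,6,8} 1  {5,6,8,9} 4  {6,7,8,9} 6
  5 to go: {1,2,7,8,9} 5  {2,6,7,8,9} 10  {3,4,5,6,8} 1  {4,5,6,8,9} 5  {5,6,7,8,9} 10
  6 to go: {0,3,4,5,6,8} 1  {1,2,6,7,8,9} 15  {2,5,6,7,8,9} 20  {3,4,5,6,8,9} 6  {4,5,6,7,8,9} 15
  7 to go: {0,3,4,5,6,8,9} 7  {1,2,5,6,7,8,9} 35  {2,4,5,6,7,8,9} 35  {3,4,5,6,7,8,9} 21
  8 to go: {0,3,4,5,6,7,8,9} 28  {1,2,4,5,6,7,8,9} 70  {2,3,4,5,6,7,8,9} 56
  if 0:a drops first: 126 orders
  if 1:c drops first: 84 orders
heap linearizations: 210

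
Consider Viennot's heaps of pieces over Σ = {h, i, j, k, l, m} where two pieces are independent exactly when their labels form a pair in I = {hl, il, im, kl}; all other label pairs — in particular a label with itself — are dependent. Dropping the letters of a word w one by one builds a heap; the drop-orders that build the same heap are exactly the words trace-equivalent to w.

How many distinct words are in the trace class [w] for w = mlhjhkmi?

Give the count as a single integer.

4

drop 0:m onto floor
drop 1:l onto {0:m}
drop 2:h onto {0:m}
drop 3:j onto {1:l, 2:h}
drop 4:h onto {3:j}
drop 5:k onto {4:h}
drop 6:m onto {5:k}
drop 7:i onto {5:k}
ground layer = {0:m}
drop-orders for the pieces not yet dropped (sum over which currently-grounded one goes next):
  1 to go: {6} 1  {7} 1
  2 to go: {6,7} 2
  3 to go: {5,6,7} 2
  4 to go: {4,5,6,7} 2
  5 to go: {3,4,5,6,7} 2
  6 to go: {1,3,4,5,6,7} 2  {2,3,4,5,6,7} 2
  if 0:m drops first: 4 orders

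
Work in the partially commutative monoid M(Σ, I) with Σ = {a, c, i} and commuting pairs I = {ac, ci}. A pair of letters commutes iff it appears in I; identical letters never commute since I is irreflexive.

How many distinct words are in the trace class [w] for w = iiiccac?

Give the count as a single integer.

#0=i has no predecessor
#1=i depends on [0:i]
#2=i depends on [1:i]
#3=c has no predecessor
#4=c depends on [3:c]
#5=a depends on [2:i]
#6=c depends on [4:c]
sources: [0:i, 3:c]
N(rest) = Σ N(rest − s) over sources s of rest; N(one piece) = 1:
  size 1 → [5]=1  [6]=1
  size 2 → [2,5]=1  [4,6]=1  [5,6]=2
  size 3 → [1,2,5]=1  [2,5,6]=3  [3,4,6]=1  [4,5,6]=3
  size 4 → [0,1,2,5]=1  [1,2,5,6]=4  [2,4,5,6]=6  [3,4,5,6]=4
  size 5 → [0,1,2,5,6]=5  [1,2,4,5,6]=10  [2,3,4,5,6]=10
  first=0(i) contributes 20
  first=3(c) contributes 15
|[w]| = 35

35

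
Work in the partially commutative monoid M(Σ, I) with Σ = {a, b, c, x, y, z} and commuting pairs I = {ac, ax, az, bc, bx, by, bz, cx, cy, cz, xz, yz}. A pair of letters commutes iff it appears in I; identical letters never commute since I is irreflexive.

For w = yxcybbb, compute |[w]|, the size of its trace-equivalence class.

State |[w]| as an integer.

piece 0:y — minimal
piece 1:x rests on {0:y}
piece 2:c — minimal
piece 3:y rests on {1:x}
piece 4:b — minimal
piece 5:b rests on {4:b}
piece 6:b rests on {5:b}
minimal pieces: {0:y, 2:c, 4:b}
ways to finish when only these pieces remain (= sum over removing one remaining piece with nothing left below it):
  1 left: {2}→1  {3}→1  {6}→1
  2 left: {1,3}→1  {2,3}→2  {2,6}→2  {3,6}→2  {5,6}→1
  3 left: {0,1,3}→1  {1,2,3}→3  {1,3,6}→3  {2,3,6}→6  {2,5,6}→3  {3,5,6}→3  {4,5,6}→1
  4 left: {0,1,2,3}→4  {0,1,3,6}→4  {1,2,3,6}→12  {1,3,5,6}→6  {2,3,5,6}→12  {2,4,5,6}→4  {3,4,5,6}→4
  5 left: {0,1,2,3,6}→20  {0,1,3,5,6}→10  {1,2,3,5,6}→30  {1,3,4,5,6}→10  {2,3,4,5,6}→20
  placing 0:y first → 60 extensions
  placing 2:c first → 20 extensions
  placing 4:b first → 60 extensions
total linear extensions = 140

140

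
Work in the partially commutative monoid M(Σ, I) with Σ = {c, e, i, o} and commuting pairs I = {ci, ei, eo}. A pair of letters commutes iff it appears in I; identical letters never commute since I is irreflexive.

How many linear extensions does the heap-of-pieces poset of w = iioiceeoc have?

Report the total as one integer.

drop 0:i onto floor
drop 1:i onto {0:i}
drop 2:o onto {1:i}
drop 3:i onto {2:o}
drop 4:c onto {2:o}
drop 5:e onto {4:c}
drop 6:e onto {5:e}
drop 7:o onto {3:i, 4:c}
drop 8:c onto {6:e, 7:o}
ground layer = {0:i}
drop-orders for the pieces not yet dropped (sum over which currently-grounded one goes next):
  1 to go: {8} 1
  2 to go: {6,8} 1  {7,8} 1
  3 to go: {3,7,8} 1  {5,6,8} 1  {6,7,8} 2
  4 to go: {3,6,7,8} 3  {5,6,7,8} 3
  5 to go: {3,5,6,7,8} 6  {4,5,6,7,8} 3
  6 to go: {3,4,5,6,7,8} 9
  7 to go: {2,3,4,5,6,7,8} 9
  if 0:i drops first: 9 orders

9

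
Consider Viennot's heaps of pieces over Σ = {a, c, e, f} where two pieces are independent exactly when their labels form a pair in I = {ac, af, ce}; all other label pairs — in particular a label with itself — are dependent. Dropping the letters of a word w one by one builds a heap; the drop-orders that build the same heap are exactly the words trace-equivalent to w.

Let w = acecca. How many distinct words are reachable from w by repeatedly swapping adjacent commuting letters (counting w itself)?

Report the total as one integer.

drop 0:a onto floor
drop 1:c onto floor
drop 2:e onto {0:a}
drop 3:c onto {1:c}
drop 4:c onto {3:c}
drop 5:a onto {2:e}
ground layer = {0:a, 1:c}
drop-orders for the pieces not yet dropped (sum over which currently-grounded one goes next):
  1 to go: {4} 1  {5} 1
  2 to go: {2,5} 1  {3,4} 1  {4,5} 2
  3 to go: {0,2,5} 1  {1,3,4} 1  {2,4,5} 3  {3,4,5} 3
  4 to go: {0,2,4,5} 4  {1,3,4,5} 4  {2,3,4,5} 6
  if 0:a drops first: 10 orders
  if 1:c drops first: 10 orders
heap linearizations: 20

20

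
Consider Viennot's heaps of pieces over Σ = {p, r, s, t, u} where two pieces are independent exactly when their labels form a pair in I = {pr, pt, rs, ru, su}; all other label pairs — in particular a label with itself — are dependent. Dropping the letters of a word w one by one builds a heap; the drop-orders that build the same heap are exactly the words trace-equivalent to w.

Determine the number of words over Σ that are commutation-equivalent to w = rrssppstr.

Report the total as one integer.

21

piece 0:r — minimal
piece 1:r rests on {0:r}
piece 2:s — minimal
piece 3:s rests on {2:s}
piece 4:p rests on {3:s}
piece 5:p rests on {4:p}
piece 6:s rests on {5:p}
piece 7:t rests on {1:r, 6:s}
piece 8:r rests on {7:t}
minimal pieces: {0:r, 2:s}
ways to finish when only these pieces remain (= sum over removing one remaining piece with nothing left below it):
  1 left: {8}→1
  2 left: {7,8}→1
  3 left: {1,7,8}→1  {6,7,8}→1
  4 left: {0,1,7,8}→1  {1,6,7,8}→2  {5,6,7,8}→1
  5 left: {0,1,6,7,8}→3  {1,5,6,7,8}→3  {4,5,6,7,8}→1
  6 left: {0,1,5,6,7,8}→6  {1,4,5,6,7,8}→4  {3,4,5,6,7,8}→1
  7 left: {0,1,4,5,6,7,8}→10  {1,3,4,5,6,7,8}→5  {2,3,4,5,6,7,8}→1
  placing 0:r first → 6 extensions
  placing 2:s first → 15 extensions
total linear extensions = 21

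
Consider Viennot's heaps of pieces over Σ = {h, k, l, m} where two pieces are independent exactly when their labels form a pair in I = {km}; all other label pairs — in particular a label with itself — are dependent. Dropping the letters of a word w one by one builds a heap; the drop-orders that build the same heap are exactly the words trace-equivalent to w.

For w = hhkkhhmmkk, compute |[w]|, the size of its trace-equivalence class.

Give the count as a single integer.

piece 0:h — minimal
piece 1:h rests on {0:h}
piece 2:k rests on {1:h}
piece 3:k rests on {2:k}
piece 4:h rests on {3:k}
piece 5:h rests on {4:h}
piece 6:m rests on {5:h}
piece 7:m rests on {6:m}
piece 8:k rests on {5:h}
piece 9:k rests on {8:k}
minimal pieces: {0:h}
ways to finish when only these pieces remain (= sum over removing one remaining piece with nothing left below it):
  1 left: {7}→1  {9}→1
  2 left: {6,7}→1  {7,9}→2  {8,9}→1
  3 left: {6,7,9}→3  {7,8,9}→3
  4 left: {6,7,8,9}→6
  5 left: {5,6,7,8,9}→6
  6 left: {4,5,6,7,8,9}→6
  7 left: {3,4,5,6,7,8,9}→6
  8 left: {2,3,4,5,6,7,8,9}→6
  placing 0:h first → 6 extensions

6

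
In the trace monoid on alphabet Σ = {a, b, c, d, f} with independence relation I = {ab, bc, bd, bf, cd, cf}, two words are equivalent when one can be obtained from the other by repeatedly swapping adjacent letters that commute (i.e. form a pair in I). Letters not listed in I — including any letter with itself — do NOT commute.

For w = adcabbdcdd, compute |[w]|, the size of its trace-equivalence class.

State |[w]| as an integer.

piece 0:a — minimal
piece 1:d rests on {0:a}
piece 2:c rests on {0:a}
piece 3:a rests on {1:d, 2:c}
piece 4:b — minimal
piece 5:b rests on {4:b}
piece 6:d rests on {3:a}
piece 7:c rests on {3:a}
piece 8:d rests on {6:d}
piece 9:d rests on {8:d}
minimal pieces: {0:a, 4:b}
ways to finish when only these pieces remain (= sum over removing one remaining piece with nothing left below it):
  1 left: {5}→1  {7}→1  {9}→1
  2 left: {4,5}→1  {5,7}→2  {5,9}→2  {7,9}→2  {8,9}→1
  3 left: {4,5,7}→3  {4,5,9}→3  {5,7,9}→6  {5,8,9}→3  {6,8,9}→1  {7,8,9}→3
  4 left: {4,5,7,9}→12  {4,5,8,9}→6  {5,6,8,9}→4  {5,7,8,9}→12  {6,7,8,9}→4
  5 left: {3,6,7,8,9}→4  {4,5,6,8,9}→10  {4,5,7,8,9}→30  {5,6,7,8,9}→20
  6 left: {1,3,6,7,8,9}→4  {2,3,6,7,8,9}→4  {3,5,6,7,8,9}→24  {4,5,6,7,8,9}→60
  7 left: {1,2,3,6,7,8,9}→8  {1,3,5,6,7,8,9}→28  {2,3,5,6,7,8,9}→28  {3,4,5,6,7,8,9}→84
  8 left: {0,1,2,3,6,7,8,9}→8  {1,2,3,5,6,7,8,9}→64  {1,3,4,5,6,7,8,9}→112  {2,3,4,5,6,7,8,9}→112
  placing 0:a first → 288 extensions
  placing 4:b first → 72 extensions
total linear extensions = 360

360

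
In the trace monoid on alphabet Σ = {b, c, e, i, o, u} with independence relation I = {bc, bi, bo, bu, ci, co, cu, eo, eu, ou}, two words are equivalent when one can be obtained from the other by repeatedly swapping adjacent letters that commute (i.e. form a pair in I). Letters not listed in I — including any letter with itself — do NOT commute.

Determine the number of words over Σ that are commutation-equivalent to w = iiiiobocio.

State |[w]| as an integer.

90

#0=i has no predecessor
#1=i depends on [0:i]
#2=i depends on [1:i]
#3=i depends on [2:i]
#4=o depends on [3:i]
#5=b has no predecessor
#6=o depends on [4:o]
#7=c has no predecessor
#8=i depends on [6:o]
#9=o depends on [8:i]
sources: [0:i, 5:b, 7:c]
N(rest) = Σ N(rest − s) over sources s of rest; N(one piece) = 1:
  size 1 → [5]=1  [7]=1  [9]=1
  size 2 → [5,7]=2  [5,9]=2  [7,9]=2  [8,9]=1
  size 3 → [5,7,9]=6  [5,8,9]=3  [6,8,9]=1  [7,8,9]=3
  size 4 → [4,6,8,9]=1  [5,6,8,9]=4  [5,7,8,9]=12  [6,7,8,9]=4
  size 5 → [3,4,6,8,9]=1  [4,5,6,8,9]=5  [4,6,7,8,9]=5  [5,6,7,8,9]=20
  size 6 → [2,3,4,6,8,9]=1  [3,4,5,6,8,9]=6  [3,4,6,7,8,9]=6  [4,5,6,7,8,9]=30
  size 7 → [1,2,3,4,6,8,9]=1  [2,3,4,5,6,8,9]=7  [2,3,4,6,7,8,9]=7  [3,4,5,6,7,8,9]=42
  size 8 → [0,1,2,3,4,6,8,9]=1  [1,2,3,4,5,6,8,9]=8  [1,2,3,4,6,7,8,9]=8  [2,3,4,5,6,7,8,9]=56
  first=0(i) contributes 72
  first=5(b) contributes 9
  first=7(c) contributes 9
|[w]| = 90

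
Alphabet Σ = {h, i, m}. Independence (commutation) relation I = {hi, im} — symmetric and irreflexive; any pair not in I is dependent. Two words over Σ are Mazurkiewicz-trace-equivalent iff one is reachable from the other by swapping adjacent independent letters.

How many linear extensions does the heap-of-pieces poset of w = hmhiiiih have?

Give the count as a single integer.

70

#0=h has no predecessor
#1=m depends on [0:h]
#2=h depends on [1:m]
#3=i has no predecessor
#4=i depends on [3:i]
#5=i depends on [4:i]
#6=i depends on [5:i]
#7=h depends on [2:h]
sources: [0:h, 3:i]
N(rest) = Σ N(rest − s) over sources s of rest; N(one piece) = 1:
  size 1 → [6]=1  [7]=1
  size 2 → [2,7]=1  [5,6]=1  [6,7]=2
  size 3 → [1,2,7]=1  [2,6,7]=3  [4,5,6]=1  [5,6,7]=3
  size 4 → [0,1,2,7]=1  [1,2,6,7]=4  [2,5,6,7]=6  [3,4,5,6]=1  [4,5,6,7]=4
  size 5 → [0,1,2,6,7]=5  [1,2,5,6,7]=10  [2,4,5,6,7]=10  [3,4,5,6,7]=5
  size 6 → [0,1,2,5,6,7]=15  [1,2,4,5,6,7]=20  [2,3,4,5,6,7]=15
  first=0(h) contributes 35
  first=3(i) contributes 35
|[w]| = 70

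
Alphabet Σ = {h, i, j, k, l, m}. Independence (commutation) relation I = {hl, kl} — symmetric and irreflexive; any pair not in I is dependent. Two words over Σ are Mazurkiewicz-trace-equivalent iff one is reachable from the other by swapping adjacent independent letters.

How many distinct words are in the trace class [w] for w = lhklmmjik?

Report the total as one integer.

6

#0=l has no predecessor
#1=h has no predecessor
#2=k depends on [1:h]
#3=l depends on [0:l]
#4=m depends on [2:k, 3:l]
#5=m depends on [4:m]
#6=j depends on [5:m]
#7=i depends on [6:j]
#8=k depends on [7:i]
sources: [0:l, 1:h]
N(rest) = Σ N(rest − s) over sources s of rest; N(one piece) = 1:
  size 1 → [8]=1
  size 2 → [7,8]=1
  size 3 → [6,7,8]=1
  size 4 → [5,6,7,8]=1
  size 5 → [4,5,6,7,8]=1
  size 6 → [2,4,5,6,7,8]=1  [3,4,5,6,7,8]=1
  size 7 → [0,3,4,5,6,7,8]=1  [1,2,4,5,6,7,8]=1  [2,3,4,5,6,7,8]=2
  first=0(l) contributes 3
  first=1(h) contributes 3
|[w]| = 6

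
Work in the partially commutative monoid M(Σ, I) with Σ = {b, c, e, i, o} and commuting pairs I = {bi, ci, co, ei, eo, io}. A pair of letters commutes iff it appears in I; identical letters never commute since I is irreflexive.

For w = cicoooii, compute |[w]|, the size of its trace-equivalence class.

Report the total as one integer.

560

piece 0:c — minimal
piece 1:i — minimal
piece 2:c rests on {0:c}
piece 3:o — minimal
piece 4:o rests on {3:o}
piece 5:o rests on {4:o}
piece 6:i rests on {1:i}
piece 7:i rests on {6:i}
minimal pieces: {0:c, 1:i, 3:o}
ways to finish when only these pieces remain (= sum over removing one remaining piece with nothing left below it):
  1 left: {2}→1  {5}→1  {7}→1
  2 left: {0,2}→1  {2,5}→2  {2,7}→2  {4,5}→1  {5,7}→2  {6,7}→1
  3 left: {0,2,5}→3  {0,2,7}→3  {1,6,7}→1  {2,4,5}→3  {2,5,7}→6  {2,6,7}→3  {3,4,5}→1  {4,5,7}→3  {5,6,7}→3
  4 left: {0,2,4,5}→6  {0,2,5,7}→12  {0,2,6,7}→6  {1,2,6,7}→4  {1,5,6,7}→4  {2,3,4,5}→4  {2,4,5,7}→12  {2,5,6,7}→12  {3,4,5,7}→4  {4,5,6,7}→6
  5 left: {0,1,2,6,7}→10  {0,2,3,4,5}→10  {0,2,4,5,7}→30  {0,2,5,6,7}→30  {1,2,5,6,7}→20  {1,4,5,6,7}→10  {2,3,4,5,7}→20  {2,4,5,6,7}→30  {3,4,5,6,7}→10
  6 left: {0,1,2,5,6,7}→60  {0,2,3,4,5,7}→60  {0,2,4,5,6,7}→90  {1,2,4,5,6,7}→60  {1,3,4,5,6,7}→20  {2,3,4,5,6,7}→60
  placing 0:c first → 140 extensions
  placing 1:i first → 210 extensions
  placing 3:o first → 210 extensions
total linear extensions = 560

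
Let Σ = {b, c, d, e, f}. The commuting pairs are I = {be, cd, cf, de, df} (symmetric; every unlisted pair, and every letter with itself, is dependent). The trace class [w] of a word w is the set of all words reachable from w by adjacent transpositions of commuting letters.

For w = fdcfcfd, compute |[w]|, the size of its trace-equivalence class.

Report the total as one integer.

0(f) covers ∅
1(d) covers ∅
2(c) covers ∅
3(f) covers 0:f
4(c) covers 2:c
5(f) covers 3:f
6(d) covers 1:d
floor of heap: 0:f, 1:d, 2:c
completions by unplaced set U, small U first (add the entries for U minus each lowest piece of U):
  |U|=1: {4}:1  {5}:1  {6}:1
  |U|=2: {1,6}:1  {2,4}:1  {3,5}:1  {4,5}:2  {4,6}:2  {5,6}:2
  |U|=3: {0,3,5}:1  {1,4,6}:3  {1,5,6}:3  {2,4,5}:3  {2,4,6}:3  {3,4,5}:3  {3,5,6}:3  {4,5,6}:6
  |U|=4: {0,3,4,5}:4  {0,3,5,6}:4  {1,2,4,6}:6  {1,3,5,6}:6  {1,4,5,6}:12  {2,3,4,5}:6  {2,4,5,6}:12  {3,4,5,6}:12
  |U|=5: {0,1,3,5,6}:10  {0,2,3,4,5}:10  {0,3,4,5,6}:20  {1,2,4,5,6}:30  {1,3,4,5,6}:30  {2,3,4,5,6}:30
  start at 0(f): 90
  start at 1(d): 60
  start at 2(c): 60
sum over floor = 210

210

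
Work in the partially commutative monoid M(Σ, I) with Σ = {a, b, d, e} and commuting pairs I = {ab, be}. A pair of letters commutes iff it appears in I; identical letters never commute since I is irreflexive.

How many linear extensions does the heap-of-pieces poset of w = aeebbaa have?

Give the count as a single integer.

0(a) covers ∅
1(e) covers 0:a
2(e) covers 1:e
3(b) covers ∅
4(b) covers 3:b
5(a) covers 2:e
6(a) covers 5:a
floor of heap: 0:a, 3:b
completions by unplaced set U, small U first (add the entries for U minus each lowest piece of U):
  |U|=1: {4}:1  {6}:1
  |U|=2: {3,4}:1  {4,6}:2  {5,6}:1
  |U|=3: {2,5,6}:1  {3,4,6}:3  {4,5,6}:3
  |U|=4: {1,2,5,6}:1  {2,4,5,6}:4  {3,4,5,6}:6
  |U|=5: {0,1,2,5,6}:1  {1,2,4,5,6}:5  {2,3,4,5,6}:10
  start at 0(a): 15
  start at 3(b): 6
sum over floor = 21

21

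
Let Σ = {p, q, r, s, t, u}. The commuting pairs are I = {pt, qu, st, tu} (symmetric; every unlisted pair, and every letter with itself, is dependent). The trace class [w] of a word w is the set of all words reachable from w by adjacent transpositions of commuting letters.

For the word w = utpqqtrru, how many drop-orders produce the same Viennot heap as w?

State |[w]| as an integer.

3

drop 0:u onto floor
drop 1:t onto floor
drop 2:p onto {0:u}
drop 3:q onto {1:t, 2:p}
drop 4:q onto {3:q}
drop 5:t onto {4:q}
drop 6:r onto {5:t}
drop 7:r onto {6:r}
drop 8:u onto {7:r}
ground layer = {0:u, 1:t}
drop-orders for the pieces not yet dropped (sum over which currently-grounded one goes next):
  1 to go: {8} 1
  2 to go: {7,8} 1
  3 to go: {6,7,8} 1
  4 to go: {5,6,7,8} 1
  5 to go: {4,5,6,7,8} 1
  6 to go: {3,4,5,6,7,8} 1
  7 to go: {1,3,4,5,6,7,8} 1  {2,3,4,5,6,7,8} 1
  if 0:u drops first: 2 orders
  if 1:t drops first: 1 orders
heap linearizations: 3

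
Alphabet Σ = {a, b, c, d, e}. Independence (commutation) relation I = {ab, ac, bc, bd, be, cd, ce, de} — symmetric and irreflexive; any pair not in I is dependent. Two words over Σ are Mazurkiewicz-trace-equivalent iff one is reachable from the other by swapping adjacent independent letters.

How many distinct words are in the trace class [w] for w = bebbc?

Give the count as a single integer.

#0=b has no predecessor
#1=e has no predecessor
#2=b depends on [0:b]
#3=b depends on [2:b]
#4=c has no predecessor
sources: [0:b, 1:e, 4:c]
N(rest) = Σ N(rest − s) over sources s of rest; N(one piece) = 1:
  size 1 → [1]=1  [3]=1  [4]=1
  size 2 → [1,3]=2  [1,4]=2  [2,3]=1  [3,4]=2
  size 3 → [0,2,3]=1  [1,2,3]=3  [1,3,4]=6  [2,3,4]=3
  first=0(b) contributes 12
  first=1(e) contributes 4
  first=4(c) contributes 4
|[w]| = 20

20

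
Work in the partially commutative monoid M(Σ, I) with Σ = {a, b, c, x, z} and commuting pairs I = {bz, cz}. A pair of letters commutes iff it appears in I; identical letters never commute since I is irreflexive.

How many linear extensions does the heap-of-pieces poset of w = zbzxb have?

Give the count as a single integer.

3

0(z) covers ∅
1(b) covers ∅
2(z) covers 0:z
3(x) covers 1:b, 2:z
4(b) covers 3:x
floor of heap: 0:z, 1:b
completions by unplaced set U, small U first (add the entries for U minus each lowest piece of U):
  |U|=1: {4}:1
  |U|=2: {3,4}:1
  |U|=3: {1,3,4}:1  {2,3,4}:1
  start at 0(z): 2
  start at 1(b): 1
sum over floor = 3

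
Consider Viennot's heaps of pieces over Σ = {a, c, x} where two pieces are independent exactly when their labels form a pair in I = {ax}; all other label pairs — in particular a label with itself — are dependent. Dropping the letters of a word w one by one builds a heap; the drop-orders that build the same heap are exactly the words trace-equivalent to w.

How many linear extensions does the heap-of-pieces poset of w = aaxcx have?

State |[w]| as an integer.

0(a) covers ∅
1(a) covers 0:a
2(x) covers ∅
3(c) covers 1:a, 2:x
4(x) covers 3:c
floor of heap: 0:a, 2:x
completions by unplaced set U, small U first (add the entries for U minus each lowest piece of U):
  |U|=1: {4}:1
  |U|=2: {3,4}:1
  |U|=3: {1,3,4}:1  {2,3,4}:1
  start at 0(a): 2
  start at 2(x): 1
sum over floor = 3

3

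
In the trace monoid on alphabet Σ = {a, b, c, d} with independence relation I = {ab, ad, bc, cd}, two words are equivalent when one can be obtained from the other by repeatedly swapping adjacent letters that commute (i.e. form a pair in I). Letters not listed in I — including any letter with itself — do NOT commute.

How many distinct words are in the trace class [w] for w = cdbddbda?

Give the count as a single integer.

drop 0:c onto floor
drop 1:d onto floor
drop 2:b onto {1:d}
drop 3:d onto {2:b}
drop 4:d onto {3:d}
drop 5:b onto {4:d}
drop 6:d onto {5:b}
drop 7:a onto {0:c}
ground layer = {0:c, 1:d}
drop-orders for the pieces not yet dropped (sum over which currently-grounded one goes next):
  1 to go: {6} 1  {7} 1
  2 to go: {0,7} 1  {5,6} 1  {6,7} 2
  3 to go: {0,6,7} 3  {4,5,6} 1  {5,6,7} 3
  4 to go: {0,5,6,7} 6  {3,4,5,6} 1  {4,5,6,7} 4
  5 to go: {0,4,5,6,7} 10  {2,3,4,5,6} 1  {3,4,5,6,7} 5
  6 to go: {0,3,4,5,6,7} 15  {1,2,3,4,5,6} 1  {2,3,4,5,6,7} 6
  if 0:c drops first: 7 orders
  if 1:d drops first: 21 orders
heap linearizations: 28

28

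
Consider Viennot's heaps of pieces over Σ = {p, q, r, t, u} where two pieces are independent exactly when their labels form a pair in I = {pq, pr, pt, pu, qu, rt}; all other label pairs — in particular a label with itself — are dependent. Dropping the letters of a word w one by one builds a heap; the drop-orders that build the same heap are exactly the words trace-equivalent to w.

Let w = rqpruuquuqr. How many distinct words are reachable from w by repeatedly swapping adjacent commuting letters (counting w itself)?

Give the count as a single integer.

piece 0:r — minimal
piece 1:q rests on {0:r}
piece 2:p — minimal
piece 3:r rests on {1:q}
piece 4:u rests on {3:r}
piece 5:u rests on {4:u}
piece 6:q rests on {3:r}
piece 7:u rests on {5:u}
piece 8:u rests on {7:u}
piece 9:q rests on {6:q}
piece 10:r rests on {8:u, 9:q}
minimal pieces: {0:r, 2:p}
ways to finish when only these pieces remain (= sum over removing one remaining piece with nothing left below it):
  1 left: {2}→1  {10}→1
  2 left: {2,10}→2  {8,10}→1  {9,10}→1
  3 left: {2,8,10}→3  {2,9,10}→3  {6,9,10}→1  {7,8,10}→1  {8,9,10}→2
  4 left: {2,6,9,10}→4  {2,7,8,10}→4  {2,8,9,10}→8  {5,7,8,10}→1  {6,8,9,10}→3  {7,8,9,10}→3
  5 left: {2,5,7,8,10}→5  {2,6,8,9,10}→15  {2,7,8,9,10}→15  {4,5,7,8,10}→1  {5,7,8,9,10}→4  {6,7,8,9,10}→6
  6 left: {2,4,5,7,8,10}→6  {2,5,7,8,9,10}→24  {2,6,7,8,9,10}→36  {4,5,7,8,9,10}→5  {5,6,7,8,9,10}→10
  7 left: {2,4,5,7,8,9,10}→35  {2,5,6,7,8,9,10}→70  {4,5,6,7,8,9,10}→15
  8 left: {2,4,5,6,7,8,9,10}→120  {3,4,5,6,7,8,9,10}→15
  9 left: {1,3,4,5,6,7,8,9,10}→15  {2,3,4,5,6,7,8,9,10}→135
  placing 0:r first → 150 extensions
  placing 2:p first → 15 extensions
total linear extensions = 165

165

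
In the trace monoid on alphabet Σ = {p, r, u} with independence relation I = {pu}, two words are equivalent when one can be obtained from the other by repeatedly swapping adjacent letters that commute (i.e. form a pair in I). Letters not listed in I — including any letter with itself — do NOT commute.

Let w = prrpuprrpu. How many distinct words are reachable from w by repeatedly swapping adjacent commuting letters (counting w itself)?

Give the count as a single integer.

#0=p has no predecessor
#1=r depends on [0:p]
#2=r depends on [1:r]
#3=p depends on [2:r]
#4=u depends on [2:r]
#5=p depends on [3:p]
#6=r depends on [4:u, 5:p]
#7=r depends on [6:r]
#8=p depends on [7:r]
#9=u depends on [7:r]
sources: [0:p]
N(rest) = Σ N(rest − s) over sources s of rest; N(one piece) = 1:
  size 1 → [8]=1  [9]=1
  size 2 → [8,9]=2
  size 3 → [7,8,9]=2
  size 4 → [6,7,8,9]=2
  size 5 → [4,6,7,8,9]=2  [5,6,7,8,9]=2
  size 6 → [3,5,6,7,8,9]=2  [4,5,6,7,8,9]=4
  size 7 → [3,4,5,6,7,8,9]=6
  size 8 → [2,3,4,5,6,7,8,9]=6
  first=0(p) contributes 6

6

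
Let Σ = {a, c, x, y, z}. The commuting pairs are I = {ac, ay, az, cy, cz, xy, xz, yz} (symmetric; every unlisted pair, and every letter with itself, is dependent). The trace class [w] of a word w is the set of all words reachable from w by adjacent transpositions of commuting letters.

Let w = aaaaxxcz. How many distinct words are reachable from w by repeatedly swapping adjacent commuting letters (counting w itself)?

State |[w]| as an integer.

piece 0:a — minimal
piece 1:a rests on {0:a}
piece 2:a rests on {1:a}
piece 3:a rests on {2:a}
piece 4:x rests on {3:a}
piece 5:x rests on {4:x}
piece 6:c rests on {5:x}
piece 7:z — minimal
minimal pieces: {0:a, 7:z}
ways to finish when only these pieces remain (= sum over removing one remaining piece with nothing left below it):
  1 left: {6}→1  {7}→1
  2 left: {5,6}→1  {6,7}→2
  3 left: {4,5,6}→1  {5,6,7}→3
  4 left: {3,4,5,6}→1  {4,5,6,7}→4
  5 left: {2,3,4,5,6}→1  {3,4,5,6,7}→5
  6 left: {1,2,3,4,5,6}→1  {2,3,4,5,6,7}→6
  placing 0:a first → 7 extensions
  placing 7:z first → 1 extensions
total linear extensions = 8

8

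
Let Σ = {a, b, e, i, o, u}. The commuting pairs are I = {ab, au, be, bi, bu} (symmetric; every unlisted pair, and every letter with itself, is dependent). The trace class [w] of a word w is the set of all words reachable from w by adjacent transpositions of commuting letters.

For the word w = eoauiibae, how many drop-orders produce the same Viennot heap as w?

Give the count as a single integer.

14

drop 0:e onto floor
drop 1:o onto {0:e}
drop 2:a onto {1:o}
drop 3:u onto {1:o}
drop 4:i onto {2:a, 3:u}
drop 5:i onto {4:i}
drop 6:b onto {1:o}
drop 7:a onto {5:i}
drop 8:e onto {7:a}
ground layer = {0:e}
drop-orders for the pieces not yet dropped (sum over which currently-grounded one goes next):
  1 to go: {6} 1  {8} 1
  2 to go: {6,8} 2  {7,8} 1
  3 to go: {5,7,8} 1  {6,7,8} 3
  4 to go: {4,5,7,8} 1  {5,6,7,8} 4
  5 to go: {2,4,5,7,8} 1  {3,4,5,7,8} 1  {4,5,6,7,8} 5
  6 to go: {2,3,4,5,7,8} 2  {2,4,5,6,7,8} 6  {3,4,5,6,7,8} 6
  7 to go: {2,3,4,5,6,7,8} 14
  if 0:e drops first: 14 orders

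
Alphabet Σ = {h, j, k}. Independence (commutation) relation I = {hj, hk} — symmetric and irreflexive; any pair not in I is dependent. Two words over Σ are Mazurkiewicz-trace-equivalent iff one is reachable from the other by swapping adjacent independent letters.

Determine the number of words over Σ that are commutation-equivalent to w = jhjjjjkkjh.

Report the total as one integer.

drop 0:j onto floor
drop 1:h onto floor
drop 2:j onto {0:j}
drop 3:j onto {2:j}
drop 4:j onto {3:j}
drop 5:j onto {4:j}
drop 6:k onto {5:j}
drop 7:k onto {6:k}
drop 8:j onto {7:k}
drop 9:h onto {1:h}
ground layer = {0:j, 1:h}
drop-orders for the pieces not yet dropped (sum over which currently-grounded one goes next):
  1 to go: {8} 1  {9} 1
  2 to go: {1,9} 1  {7,8} 1  {8,9} 2
  3 to go: {1,8,9} 3  {6,7,8} 1  {7,8,9} 3
  4 to go: {1,7,8,9} 6  {5,6,7,8} 1  {6,7,8,9} 4
  5 to go: {1,6,7,8,9} 10  {4,5,6,7,8} 1  {5,6,7,8,9} 5
  6 to go: {1,5,6,7,8,9} 15  {3,4,5,6,7,8} 1  {4,5,6,7,8,9} 6
  7 to go: {1,4,5,6,7,8,9} 21  {2,3,4,5,6,7,8} 1  {3,4,5,6,7,8,9} 7
  8 to go: {0,2,3,4,5,6,7,8} 1  {1,3,4,5,6,7,8,9} 28  {2,3,4,5,6,7,8,9} 8
  if 0:j drops first: 36 orders
  if 1:h drops first: 9 orders
heap linearizations: 45

45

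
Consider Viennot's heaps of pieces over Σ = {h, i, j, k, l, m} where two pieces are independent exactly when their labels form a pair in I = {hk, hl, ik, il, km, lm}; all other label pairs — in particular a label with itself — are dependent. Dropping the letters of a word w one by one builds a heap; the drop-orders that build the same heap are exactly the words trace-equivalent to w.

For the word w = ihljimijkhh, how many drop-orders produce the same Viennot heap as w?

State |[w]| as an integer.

9

#0=i has no predecessor
#1=h depends on [0:i]
#2=l has no predecessor
#3=j depends on [1:h, 2:l]
#4=i depends on [3:j]
#5=m depends on [4:i]
#6=i depends on [5:m]
#7=j depends on [6:i]
#8=k depends on [7:j]
#9=h depends on [7:j]
#10=h depends on [9:h]
sources: [0:i, 2:l]
N(rest) = Σ N(rest − s) over sources s of rest; N(one piece) = 1:
  size 1 → [8]=1  [10]=1
  size 2 → [8,10]=2  [9,10]=1
  size 3 → [8,9,10]=3
  size 4 → [7,8,9,10]=3
  size 5 → [6,7,8,9,10]=3
  size 6 → [5,6,7,8,9,10]=3
  size 7 → [4,5,6,7,8,9,10]=3
  size 8 → [3,4,5,6,7,8,9,10]=3
  size 9 → [1,3,4,5,6,7,8,9,10]=3  [2,3,4,5,6,7,8,9,10]=3
  first=0(i) contributes 6
  first=2(l) contributes 3
|[w]| = 9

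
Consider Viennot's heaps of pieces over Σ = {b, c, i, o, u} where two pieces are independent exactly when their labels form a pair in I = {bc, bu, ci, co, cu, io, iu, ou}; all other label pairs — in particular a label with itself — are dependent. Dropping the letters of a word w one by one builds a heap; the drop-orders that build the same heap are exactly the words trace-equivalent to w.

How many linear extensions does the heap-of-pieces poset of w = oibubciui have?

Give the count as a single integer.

drop 0:o onto floor
drop 1:i onto floor
drop 2:b onto {0:o, 1:i}
drop 3:u onto floor
drop 4:b onto {2:b}
drop 5:c onto floor
drop 6:i onto {4:b}
drop 7:u onto {3:u}
drop 8:i onto {6:i}
ground layer = {0:o, 1:i, 3:u, 5:c}
drop-orders for the pieces not yet dropped (sum over which currently-grounded one goes next):
  1 to go: {5} 1  {7} 1  {8} 1
  2 to go: {3,7} 1  {5,7} 2  {5,8} 2  {6,8} 1  {7,8} 2
  3 to go: {3,5,7} 3  {3,7,8} 3  {4,6,8} 1  {5,6,8} 3  {5,7,8} 6  {6,7,8} 3
  4 to go: {2,4,6,8} 1  {3,5,7,8} 12  {3,6,7,8} 6  {4,5,6,8} 4  {4,6,7,8} 4  {5,6,7,8} 12
  5 to go: {0,2,4,6,8} 1  {1,2,4,6,8} 1  {2,4,5,6,8} 5  {2,4,6,7,8} 5  {3,4,6,7,8} 10  {3,5,6,7,8} 30  {4,5,6,7,8} 20
  6 to go: {0,1,2,4,6,8} 2  {0,2,4,5,6,8} 6  {0,2,4,6,7,8} 6  {1,2,4,5,6,8} 6  {1,2,4,6,7,8} 6  {2,3,4,6,7,8} 15  {2,4,5,6,7,8} 30  {3,4,5,6,7,8} 60
  7 to go: {0,1,2,4,5,6,8} 14  {0,1,2,4,6,7,8} 14  {0,2,3,4,6,7,8} 21  {0,2,4,5,6,7,8} 42  {1,2,3,4,6,7,8} 21  {1,2,4,5,6,7,8} 42  {2,3,4,5,6,7,8} 105
  if 0:o drops first: 168 orders
  if 1:i drops first: 168 orders
  if 3:u drops first: 112 orders
  if 5:c drops first: 56 orders
heap linearizations: 504

504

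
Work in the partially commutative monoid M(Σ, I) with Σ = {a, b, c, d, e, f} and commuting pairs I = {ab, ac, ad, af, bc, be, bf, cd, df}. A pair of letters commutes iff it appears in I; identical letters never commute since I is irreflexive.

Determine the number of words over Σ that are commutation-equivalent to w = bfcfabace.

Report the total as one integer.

drop 0:b onto floor
drop 1:f onto floor
drop 2:c onto {1:f}
drop 3:f onto {2:c}
drop 4:a onto floor
drop 5:b onto {0:b}
drop 6:a onto {4:a}
drop 7:c onto {3:f}
drop 8:e onto {6:a, 7:c}
ground layer = {0:b, 1:f, 4:a}
drop-orders for the pieces not yet dropped (sum over which currently-grounded one goes next):
  1 to go: {5} 1  {8} 1
  2 to go: {0,5} 1  {5,8} 2  {6,8} 1  {7,8} 1
  3 to go: {0,5,8} 3  {3,7,8} 1  {4,6,8} 1  {5,6,8} 3  {5,7,8} 3  {6,7,8} 2
  4 to go: {0,5,6,8} 6  {0,5,7,8} 6  {2,3,7,8} 1  {3,5,7,8} 4  {3,6,7,8} 3  {4,5,6,8} 4  {4,6,7,8} 3  {5,6,7,8} 8
  5 to go: {0,3,5,7,8} 10  {0,4,5,6,8} 10  {0,5,6,7,8} 20  {1,2,3,7,8} 1  {2,3,5,7,8} 5  {2,3,6,7,8} 4  {3,4,6,7,8} 6  {3,5,6,7,8} 15  {4,5,6,7,8} 15
  6 to go: {0,2,3,5,7,8} 15  {0,3,5,6,7,8} 45  {0,4,5,6,7,8} 45  {1,2,3,5,7,8} 6  {1,2,3,6,7,8} 5  {2,3,4,6,7,8} 10  {2,3,5,6,7,8} 24  {3,4,5,6,7,8} 36
  7 to go: {0,1,2,3,5,7,8} 21  {0,2,3,5,6,7,8} 84  {0,3,4,5,6,7,8} 126  {1,2,3,4,6,7,8} 15  {1,2,3,5,6,7,8} 35  {2,3,4,5,6,7,8} 70
  if 0:b drops first: 120 orders
  if 1:f drops first: 280 orders
  if 4:a drops first: 140 orders
heap linearizations: 540

540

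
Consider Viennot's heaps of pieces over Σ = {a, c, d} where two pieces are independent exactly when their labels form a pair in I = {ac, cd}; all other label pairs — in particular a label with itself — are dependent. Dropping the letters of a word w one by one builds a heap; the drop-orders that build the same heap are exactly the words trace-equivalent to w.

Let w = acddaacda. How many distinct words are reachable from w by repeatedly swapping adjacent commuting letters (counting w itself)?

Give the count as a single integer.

36

#0=a has no predecessor
#1=c has no predecessor
#2=d depends on [0:a]
#3=d depends on [2:d]
#4=a depends on [3:d]
#5=a depends on [4:a]
#6=c depends on [1:c]
#7=d depends on [5:a]
#8=a depends on [7:d]
sources: [0:a, 1:c]
N(rest) = Σ N(rest − s) over sources s of rest; N(one piece) = 1:
  size 1 → [6]=1  [8]=1
  size 2 → [1,6]=1  [6,8]=2  [7,8]=1
  size 3 → [1,6,8]=3  [5,7,8]=1  [6,7,8]=3
  size 4 → [1,6,7,8]=6  [4,5,7,8]=1  [5,6,7,8]=4
  size 5 → [1,5,6,7,8]=10  [3,4,5,7,8]=1  [4,5,6,7,8]=5
  size 6 → [1,4,5,6,7,8]=15  [2,3,4,5,7,8]=1  [3,4,5,6,7,8]=6
  size 7 → [0,2,3,4,5,7,8]=1  [1,3,4,5,6,7,8]=21  [2,3,4,5,6,7,8]=7
  first=0(a) contributes 28
  first=1(c) contributes 8
|[w]| = 36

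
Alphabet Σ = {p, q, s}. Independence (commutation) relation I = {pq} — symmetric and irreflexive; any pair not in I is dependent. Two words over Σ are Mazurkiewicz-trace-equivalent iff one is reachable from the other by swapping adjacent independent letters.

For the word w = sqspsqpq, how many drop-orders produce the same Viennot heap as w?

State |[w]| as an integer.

#0=s has no predecessor
#1=q depends on [0:s]
#2=s depends on [1:q]
#3=p depends on [2:s]
#4=s depends on [3:p]
#5=q depends on [4:s]
#6=p depends on [4:s]
#7=q depends on [5:q]
sources: [0:s]
N(rest) = Σ N(rest − s) over sources s of rest; N(one piece) = 1:
  size 1 → [6]=1  [7]=1
  size 2 → [5,7]=1  [6,7]=2
  size 3 → [5,6,7]=3
  size 4 → [4,5,6,7]=3
  size 5 → [3,4,5,6,7]=3
  size 6 → [2,3,4,5,6,7]=3
  first=0(s) contributes 3

3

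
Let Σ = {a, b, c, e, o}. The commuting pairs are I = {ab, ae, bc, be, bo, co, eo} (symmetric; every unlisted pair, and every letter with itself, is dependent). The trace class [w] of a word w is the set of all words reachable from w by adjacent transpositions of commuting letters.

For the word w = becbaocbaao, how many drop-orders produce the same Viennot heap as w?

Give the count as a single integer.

330

#0=b has no predecessor
#1=e has no predecessor
#2=c depends on [1:e]
#3=b depends on [0:b]
#4=a depends on [2:c]
#5=o depends on [4:a]
#6=c depends on [4:a]
#7=b depends on [3:b]
#8=a depends on [5:o, 6:c]
#9=a depends on [8:a]
#10=o depends on [9:a]
sources: [0:b, 1:e]
N(rest) = Σ N(rest − s) over sources s of rest; N(one piece) = 1:
  size 1 → [7]=1  [10]=1
  size 2 → [3,7]=1  [7,10]=2  [9,10]=1
  size 3 → [0,3,7]=1  [3,7,10]=3  [7,9,10]=3  [8,9,10]=1
  size 4 → [0,3,7,10]=4  [3,7,9,10]=6  [5,8,9,10]=1  [6,8,9,10]=1  [7,8,9,10]=4
  size 5 → [0,3,7,9,10]=10  [3,7,8,9,10]=10  [5,6,8,9,10]=2  [5,7,8,9,10]=5  [6,7,8,9,10]=5
  size 6 → [0,3,7,8,9,10]=20  [3,5,7,8,9,10]=15  [3,6,7,8,9,10]=15  [4,5,6,8,9,10]=2  [5,6,7,8,9,10]=12
  size 7 → [0,3,5,7,8,9,10]=35  [0,3,6,7,8,9,10]=35  [2,4,5,6,8,9,10]=2  [3,5,6,7,8,9,10]=42  [4,5,6,7,8,9,10]=14
  size 8 → [0,3,5,6,7,8,9,10]=112  [1,2,4,5,6,8,9,10]=2  [2,4,5,6,7,8,9,10]=16  [3,4,5,6,7,8,9,10]=56
  size 9 → [0,3,4,5,6,7,8,9,10]=168  [1,2,4,5,6,7,8,9,10]=18  [2,3,4,5,6,7,8,9,10]=72
  first=0(b) contributes 90
  first=1(e) contributes 240
|[w]| = 330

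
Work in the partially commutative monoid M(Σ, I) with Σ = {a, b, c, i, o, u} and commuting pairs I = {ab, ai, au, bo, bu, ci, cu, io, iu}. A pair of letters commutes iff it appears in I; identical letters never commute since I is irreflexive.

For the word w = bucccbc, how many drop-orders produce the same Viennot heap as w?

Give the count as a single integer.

piece 0:b — minimal
piece 1:u — minimal
piece 2:c rests on {0:b}
piece 3:c rests on {2:c}
piece 4:c rests on {3:c}
piece 5:b rests on {4:c}
piece 6:c rests on {5:b}
minimal pieces: {0:b, 1:u}
ways to finish when only these pieces remain (= sum over removing one remaining piece with nothing left below it):
  1 left: {1}→1  {6}→1
  2 left: {1,6}→2  {5,6}→1
  3 left: {1,5,6}→3  {4,5,6}→1
  4 left: {1,4,5,6}→4  {3,4,5,6}→1
  5 left: {1,3,4,5,6}→5  {2,3,4,5,6}→1
  placing 0:b first → 6 extensions
  placing 1:u first → 1 extensions
total linear extensions = 7

7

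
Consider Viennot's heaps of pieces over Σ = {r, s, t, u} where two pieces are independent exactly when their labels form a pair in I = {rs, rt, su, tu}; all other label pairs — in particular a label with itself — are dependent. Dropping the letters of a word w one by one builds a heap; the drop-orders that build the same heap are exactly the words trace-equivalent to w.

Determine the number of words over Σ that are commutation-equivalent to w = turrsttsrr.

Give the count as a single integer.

252

#0=t has no predecessor
#1=u has no predecessor
#2=r depends on [1:u]
#3=r depends on [2:r]
#4=s depends on [0:t]
#5=t depends on [4:s]
#6=t depends on [5:t]
#7=s depends on [6:t]
#8=r depends on [3:r]
#9=r depends on [8:r]
sources: [0:t, 1:u]
N(rest) = Σ N(rest − s) over sources s of rest; N(one piece) = 1:
  size 1 → [7]=1  [9]=1
  size 2 → [6,7]=1  [7,9]=2  [8,9]=1
  size 3 → [3,8,9]=1  [5,6,7]=1  [6,7,9]=3  [7,8,9]=3
  size 4 → [2,3,8,9]=1  [3,7,8,9]=4  [4,5,6,7]=1  [5,6,7,9]=4  [6,7,8,9]=6
  size 5 → [0,4,5,6,7]=1  [1,2,3,8,9]=1  [2,3,7,8,9]=5  [3,6,7,8,9]=10  [4,5,6,7,9]=5  [5,6,7,8,9]=10
  size 6 → [0,4,5,6,7,9]=6  [1,2,3,7,8,9]=6  [2,3,6,7,8,9]=15  [3,5,6,7,8,9]=20  [4,5,6,7,8,9]=15
  size 7 → [0,4,5,6,7,8,9]=21  [1,2,3,6,7,8,9]=21  [2,3,5,6,7,8,9]=35  [3,4,5,6,7,8,9]=35
  size 8 → [0,3,4,5,6,7,8,9]=56  [1,2,3,5,6,7,8,9]=56  [2,3,4,5,6,7,8,9]=70
  first=0(t) contributes 126
  first=1(u) contributes 126
|[w]| = 252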